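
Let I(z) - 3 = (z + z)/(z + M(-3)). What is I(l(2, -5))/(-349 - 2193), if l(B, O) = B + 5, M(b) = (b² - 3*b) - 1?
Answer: -43/30504 ≈ -0.0014097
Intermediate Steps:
M(b) = -1 + b² - 3*b
l(B, O) = 5 + B
I(z) = 3 + 2*z/(17 + z) (I(z) = 3 + (z + z)/(z + (-1 + (-3)² - 3*(-3))) = 3 + (2*z)/(z + (-1 + 9 + 9)) = 3 + (2*z)/(z + 17) = 3 + (2*z)/(17 + z) = 3 + 2*z/(17 + z))
I(l(2, -5))/(-349 - 2193) = ((51 + 5*(5 + 2))/(17 + (5 + 2)))/(-349 - 2193) = ((51 + 5*7)/(17 + 7))/(-2542) = ((51 + 35)/24)*(-1/2542) = ((1/24)*86)*(-1/2542) = (43/12)*(-1/2542) = -43/30504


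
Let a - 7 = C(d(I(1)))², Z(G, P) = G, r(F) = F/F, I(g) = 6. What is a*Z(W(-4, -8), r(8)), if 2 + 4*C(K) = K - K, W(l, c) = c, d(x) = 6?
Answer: -58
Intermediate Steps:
r(F) = 1
C(K) = -½ (C(K) = -½ + (K - K)/4 = -½ + (¼)*0 = -½ + 0 = -½)
a = 29/4 (a = 7 + (-½)² = 7 + ¼ = 29/4 ≈ 7.2500)
a*Z(W(-4, -8), r(8)) = (29/4)*(-8) = -58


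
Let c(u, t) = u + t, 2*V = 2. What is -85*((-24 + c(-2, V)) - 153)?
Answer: 15130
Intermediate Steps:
V = 1 (V = (½)*2 = 1)
c(u, t) = t + u
-85*((-24 + c(-2, V)) - 153) = -85*((-24 + (1 - 2)) - 153) = -85*((-24 - 1) - 153) = -85*(-25 - 153) = -85*(-178) = 15130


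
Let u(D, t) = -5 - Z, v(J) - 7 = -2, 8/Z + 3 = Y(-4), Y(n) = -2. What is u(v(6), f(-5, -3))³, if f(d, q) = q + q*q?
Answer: -4913/125 ≈ -39.304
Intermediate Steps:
f(d, q) = q + q²
Z = -8/5 (Z = 8/(-3 - 2) = 8/(-5) = 8*(-⅕) = -8/5 ≈ -1.6000)
v(J) = 5 (v(J) = 7 - 2 = 5)
u(D, t) = -17/5 (u(D, t) = -5 - 1*(-8/5) = -5 + 8/5 = -17/5)
u(v(6), f(-5, -3))³ = (-17/5)³ = -4913/125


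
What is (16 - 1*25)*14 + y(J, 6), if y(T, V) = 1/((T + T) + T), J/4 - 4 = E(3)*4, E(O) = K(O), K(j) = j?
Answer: -24191/192 ≈ -125.99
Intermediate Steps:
E(O) = O
J = 64 (J = 16 + 4*(3*4) = 16 + 4*12 = 16 + 48 = 64)
y(T, V) = 1/(3*T) (y(T, V) = 1/(2*T + T) = 1/(3*T))
(16 - 1*25)*14 + y(J, 6) = (16 - 1*25)*14 + (⅓)/64 = (16 - 25)*14 + (⅓)*(1/64) = -9*14 + 1/192 = -126 + 1/192 = -24191/192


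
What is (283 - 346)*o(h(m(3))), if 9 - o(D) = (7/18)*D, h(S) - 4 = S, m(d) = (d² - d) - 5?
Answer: -889/2 ≈ -444.50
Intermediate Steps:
m(d) = -5 + d² - d
h(S) = 4 + S
o(D) = 9 - 7*D/18 (o(D) = 9 - 7/18*D = 9 - 7*(1/18)*D = 9 - 7*D/18)
(283 - 346)*o(h(m(3))) = (283 - 346)*(9 - 7*(4 + (-5 + 3² - 1*3))/18) = -63*(9 - 7*(4 + (-5 + 9 - 3))/18) = -63*(9 - 7*(4 + 1)/18) = -63*(9 - 7/18*5) = -63*(9 - 35/18) = -63*127/18 = -889/2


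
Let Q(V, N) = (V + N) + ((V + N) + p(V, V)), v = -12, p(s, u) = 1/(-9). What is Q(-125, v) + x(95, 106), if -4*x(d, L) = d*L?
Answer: -50249/18 ≈ -2791.6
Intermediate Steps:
p(s, u) = -1/9
Q(V, N) = -1/9 + 2*N + 2*V (Q(V, N) = (V + N) + ((V + N) - 1/9) = (N + V) + ((N + V) - 1/9) = (N + V) + (-1/9 + N + V) = -1/9 + 2*N + 2*V)
x(d, L) = -L*d/4 (x(d, L) = -d*L/4 = -L*d/4)
Q(-125, v) + x(95, 106) = (-1/9 + 2*(-12) + 2*(-125)) - 1/4*106*95 = (-1/9 - 24 - 250) - 5035/2 = -2467/9 - 5035/2 = -50249/18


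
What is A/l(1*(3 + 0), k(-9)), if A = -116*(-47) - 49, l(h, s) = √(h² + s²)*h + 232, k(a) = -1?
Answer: 626748/26867 - 16209*√10/53734 ≈ 22.374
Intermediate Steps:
l(h, s) = 232 + h*√(h² + s²) (l(h, s) = h*√(h² + s²) + 232 = 232 + h*√(h² + s²))
A = 5403 (A = 5452 - 49 = 5403)
A/l(1*(3 + 0), k(-9)) = 5403/(232 + (1*(3 + 0))*√((1*(3 + 0))² + (-1)²)) = 5403/(232 + (1*3)*√((1*3)² + 1)) = 5403/(232 + 3*√(3² + 1)) = 5403/(232 + 3*√(9 + 1)) = 5403/(232 + 3*√10)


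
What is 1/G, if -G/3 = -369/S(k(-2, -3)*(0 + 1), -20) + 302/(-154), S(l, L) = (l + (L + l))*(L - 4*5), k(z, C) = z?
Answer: 24640/173373 ≈ 0.14212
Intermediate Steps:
S(l, L) = (-20 + L)*(L + 2*l) (S(l, L) = (L + 2*l)*(L - 20) = (L + 2*l)*(-20 + L) = (-20 + L)*(L + 2*l))
G = 173373/24640 (G = -3*(-369/((-20)² - (-80)*(0 + 1) - 20*(-20) + 2*(-20)*(-2*(0 + 1))) + 302/(-154)) = -3*(-369/(400 - (-80) + 400 + 2*(-20)*(-2*1)) + 302*(-1/154)) = -3*(-369/(400 - 40*(-2) + 400 + 2*(-20)*(-2)) - 151/77) = -3*(-369/(400 + 80 + 400 + 80) - 151/77) = -3*(-369/960 - 151/77) = -3*(-369*1/960 - 151/77) = -3*(-123/320 - 151/77) = -3*(-57791/24640) = 173373/24640 ≈ 7.0362)
1/G = 1/(173373/24640) = 24640/173373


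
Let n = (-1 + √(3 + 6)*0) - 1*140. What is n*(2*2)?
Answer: -564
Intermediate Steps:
n = -141 (n = (-1 + √9*0) - 140 = (-1 + 3*0) - 140 = (-1 + 0) - 140 = -1 - 140 = -141)
n*(2*2) = -282*2 = -141*4 = -564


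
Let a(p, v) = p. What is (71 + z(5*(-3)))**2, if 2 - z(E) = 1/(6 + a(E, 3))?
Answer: 432964/81 ≈ 5345.2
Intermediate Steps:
z(E) = 2 - 1/(6 + E)
(71 + z(5*(-3)))**2 = (71 + (11 + 2*(5*(-3)))/(6 + 5*(-3)))**2 = (71 + (11 + 2*(-15))/(6 - 15))**2 = (71 + (11 - 30)/(-9))**2 = (71 - 1/9*(-19))**2 = (71 + 19/9)**2 = (658/9)**2 = 432964/81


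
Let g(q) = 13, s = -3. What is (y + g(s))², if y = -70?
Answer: 3249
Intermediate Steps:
(y + g(s))² = (-70 + 13)² = (-57)² = 3249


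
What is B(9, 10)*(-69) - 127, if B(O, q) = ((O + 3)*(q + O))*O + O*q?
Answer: -147925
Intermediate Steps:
B(O, q) = O*q + O*(3 + O)*(O + q) (B(O, q) = ((3 + O)*(O + q))*O + O*q = O*(3 + O)*(O + q) + O*q = O*q + O*(3 + O)*(O + q))
B(9, 10)*(-69) - 127 = (9*(9² + 3*9 + 4*10 + 9*10))*(-69) - 127 = (9*(81 + 27 + 40 + 90))*(-69) - 127 = (9*238)*(-69) - 127 = 2142*(-69) - 127 = -147798 - 127 = -147925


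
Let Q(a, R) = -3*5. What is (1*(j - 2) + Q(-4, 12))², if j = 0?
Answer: 289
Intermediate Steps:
Q(a, R) = -15
(1*(j - 2) + Q(-4, 12))² = (1*(0 - 2) - 15)² = (1*(-2) - 15)² = (-2 - 15)² = (-17)² = 289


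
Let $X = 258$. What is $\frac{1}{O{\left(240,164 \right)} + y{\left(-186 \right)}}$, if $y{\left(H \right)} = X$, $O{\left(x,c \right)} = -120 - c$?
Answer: $- \frac{1}{26} \approx -0.038462$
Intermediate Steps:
$y{\left(H \right)} = 258$
$\frac{1}{O{\left(240,164 \right)} + y{\left(-186 \right)}} = \frac{1}{\left(-120 - 164\right) + 258} = \frac{1}{-284 + 258} = \frac{1}{-26} = - \frac{1}{26}$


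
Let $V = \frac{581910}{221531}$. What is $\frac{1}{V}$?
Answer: $\frac{221531}{581910} \approx 0.3807$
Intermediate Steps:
$V = \frac{581910}{221531}$ ($V = 581910 \cdot \frac{1}{221531} = \frac{581910}{221531} \approx 2.6268$)
$\frac{1}{V} = \frac{1}{\frac{581910}{221531}} = \frac{221531}{581910}$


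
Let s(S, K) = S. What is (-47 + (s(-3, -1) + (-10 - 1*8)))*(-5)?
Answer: 340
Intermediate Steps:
(-47 + (s(-3, -1) + (-10 - 1*8)))*(-5) = (-47 + (-3 + (-10 - 1*8)))*(-5) = (-47 + (-3 + (-10 - 8)))*(-5) = (-47 + (-3 - 18))*(-5) = (-47 - 21)*(-5) = -68*(-5) = 340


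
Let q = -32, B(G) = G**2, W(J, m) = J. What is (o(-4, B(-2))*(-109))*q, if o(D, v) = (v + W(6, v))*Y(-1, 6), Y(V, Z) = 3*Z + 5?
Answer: 802240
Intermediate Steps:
Y(V, Z) = 5 + 3*Z
o(D, v) = 138 + 23*v (o(D, v) = (v + 6)*(5 + 3*6) = (6 + v)*(5 + 18) = (6 + v)*23 = 138 + 23*v)
(o(-4, B(-2))*(-109))*q = ((138 + 23*(-2)**2)*(-109))*(-32) = ((138 + 23*4)*(-109))*(-32) = ((138 + 92)*(-109))*(-32) = (230*(-109))*(-32) = -25070*(-32) = 802240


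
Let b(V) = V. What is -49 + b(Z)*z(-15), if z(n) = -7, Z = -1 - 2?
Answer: -28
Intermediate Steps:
Z = -3
-49 + b(Z)*z(-15) = -49 - 3*(-7) = -49 + 21 = -28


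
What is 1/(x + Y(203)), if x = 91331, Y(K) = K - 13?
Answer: 1/91521 ≈ 1.0926e-5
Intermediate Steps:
Y(K) = -13 + K
1/(x + Y(203)) = 1/(91331 + (-13 + 203)) = 1/(91331 + 190) = 1/91521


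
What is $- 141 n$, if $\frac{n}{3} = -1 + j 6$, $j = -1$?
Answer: $2961$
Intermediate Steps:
$n = -21$ ($n = 3 \left(-1 - 6\right) = 3 \left(-7\right) = -21$)
$- 141 n = \left(-141\right) \left(-21\right) = 2961$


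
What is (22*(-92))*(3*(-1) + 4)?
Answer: -2024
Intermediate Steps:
(22*(-92))*(3*(-1) + 4) = -2024*(-3 + 4) = -2024*1 = -2024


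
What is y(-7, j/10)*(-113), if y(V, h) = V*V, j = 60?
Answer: -5537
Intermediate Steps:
y(V, h) = V²
y(-7, j/10)*(-113) = (-7)²*(-113) = 49*(-113) = -5537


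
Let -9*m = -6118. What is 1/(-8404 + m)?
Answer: -9/69518 ≈ -0.00012946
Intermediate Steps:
m = 6118/9 (m = -⅑*(-6118) = 6118/9 ≈ 679.78)
1/(-8404 + m) = 1/(-8404 + 6118/9) = 1/(-69518/9) = -9/69518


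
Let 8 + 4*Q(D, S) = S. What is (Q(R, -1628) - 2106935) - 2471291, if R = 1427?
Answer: -4578635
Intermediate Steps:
Q(D, S) = -2 + S/4
(Q(R, -1628) - 2106935) - 2471291 = ((-2 + (1/4)*(-1628)) - 2106935) - 2471291 = ((-2 - 407) - 2106935) - 2471291 = (-409 - 2106935) - 2471291 = -2107344 - 2471291 = -4578635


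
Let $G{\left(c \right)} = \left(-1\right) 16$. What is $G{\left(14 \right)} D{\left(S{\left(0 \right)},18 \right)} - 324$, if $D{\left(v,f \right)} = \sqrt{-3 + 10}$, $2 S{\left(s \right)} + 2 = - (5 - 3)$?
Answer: $-324 - 16 \sqrt{7} \approx -366.33$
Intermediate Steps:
$G{\left(c \right)} = -16$
$S{\left(s \right)} = -2$ ($S{\left(s \right)} = -1 + \frac{\left(-1\right) \left(5 - 3\right)}{2} = -1 + \frac{\left(-1\right) 2}{2} = -1 + \frac{1}{2} \left(-2\right) = -1 - 1 = -2$)
$D{\left(v,f \right)} = \sqrt{7}$
$G{\left(14 \right)} D{\left(S{\left(0 \right)},18 \right)} - 324 = - 16 \sqrt{7} - 324 = -324 - 16 \sqrt{7}$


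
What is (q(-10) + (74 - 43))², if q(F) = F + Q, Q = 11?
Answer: 1024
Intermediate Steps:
q(F) = 11 + F (q(F) = F + 11 = 11 + F)
(q(-10) + (74 - 43))² = ((11 - 10) + (74 - 43))² = (1 + 31)² = 32² = 1024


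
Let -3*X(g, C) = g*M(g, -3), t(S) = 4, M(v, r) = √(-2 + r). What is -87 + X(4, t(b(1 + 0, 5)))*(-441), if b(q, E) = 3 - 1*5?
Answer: -87 + 588*I*√5 ≈ -87.0 + 1314.8*I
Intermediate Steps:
b(q, E) = -2 (b(q, E) = 3 - 5 = -2)
X(g, C) = -I*g*√5/3 (X(g, C) = -g*√(-2 - 3)/3 = -g*√(-5)/3 = -g*I*√5/3 = -I*g*√5/3)
-87 + X(4, t(b(1 + 0, 5)))*(-441) = -87 - ⅓*I*4*√5*(-441) = -87 - 4*I*√5/3*(-441) = -87 + 588*I*√5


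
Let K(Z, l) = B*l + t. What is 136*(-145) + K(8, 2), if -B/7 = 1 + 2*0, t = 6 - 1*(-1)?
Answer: -19727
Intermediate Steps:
t = 7 (t = 6 + 1 = 7)
B = -7 (B = -7*(1 + 2*0) = -7*(1 + 0) = -7*1 = -7)
K(Z, l) = 7 - 7*l (K(Z, l) = -7*l + 7 = 7 - 7*l)
136*(-145) + K(8, 2) = 136*(-145) + (7 - 7*2) = -19720 + (7 - 14) = -19720 - 7 = -19727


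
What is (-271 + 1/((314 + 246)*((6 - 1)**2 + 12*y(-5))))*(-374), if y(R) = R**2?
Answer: 9223213813/91000 ≈ 1.0135e+5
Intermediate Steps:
(-271 + 1/((314 + 246)*((6 - 1)**2 + 12*y(-5))))*(-374) = (-271 + 1/((314 + 246)*((6 - 1)**2 + 12*(-5)**2)))*(-374) = (-271 + 1/(560*(5**2 + 12*25)))*(-374) = (-271 + 1/(560*(25 + 300)))*(-374) = (-271 + (1/560)/325)*(-374) = (-271 + (1/560)*(1/325))*(-374) = (-271 + 1/182000)*(-374) = -49321999/182000*(-374) = 9223213813/91000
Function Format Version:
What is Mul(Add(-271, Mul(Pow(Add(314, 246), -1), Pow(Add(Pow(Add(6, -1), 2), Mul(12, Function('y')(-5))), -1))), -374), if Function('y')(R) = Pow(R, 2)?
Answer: Rational(9223213813, 91000) ≈ 1.0135e+5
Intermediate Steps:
Mul(Add(-271, Mul(Pow(Add(314, 246), -1), Pow(Add(Pow(Add(6, -1), 2), Mul(12, Function('y')(-5))), -1))), -374) = Mul(Add(-271, Mul(Pow(Add(314, 246), -1), Pow(Add(Pow(Add(6, -1), 2), Mul(12, Pow(-5, 2))), -1))), -374) = Mul(Add(-271, Mul(Pow(560, -1), Pow(Add(Pow(5, 2), Mul(12, 25)), -1))), -374) = Mul(Add(-271, Mul(Rational(1, 560), Pow(Add(25, 300), -1))), -374) = Mul(Add(-271, Mul(Rational(1, 560), Pow(325, -1))), -374) = Mul(Add(-271, Mul(Rational(1, 560), Rational(1, 325))), -374) = Mul(Add(-271, Rational(1, 182000)), -374) = Mul(Rational(-49321999, 182000), -374) = Rational(9223213813, 91000)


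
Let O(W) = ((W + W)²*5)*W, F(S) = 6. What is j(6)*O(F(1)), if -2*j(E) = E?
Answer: -12960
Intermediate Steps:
j(E) = -E/2
O(W) = 20*W³ (O(W) = ((2*W)²*5)*W = ((4*W²)*5)*W = (20*W²)*W = 20*W³)
j(6)*O(F(1)) = (-½*6)*(20*6³) = -60*216 = -3*4320 = -12960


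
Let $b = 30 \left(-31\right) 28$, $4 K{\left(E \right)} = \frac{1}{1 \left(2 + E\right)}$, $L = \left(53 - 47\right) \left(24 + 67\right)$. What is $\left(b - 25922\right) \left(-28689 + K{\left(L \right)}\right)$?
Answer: $\frac{1633848622547}{1096} \approx 1.4907 \cdot 10^{9}$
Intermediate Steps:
$L = 546$ ($L = 6 \cdot 91 = 546$)
$K{\left(E \right)} = \frac{1}{4 \left(2 + E\right)}$ ($K{\left(E \right)} = \frac{1}{4 \cdot 1 \left(2 + E\right)} = \frac{1}{4 \left(2 + E\right)}$)
$b = -26040$ ($b = \left(-930\right) 28 = -26040$)
$\left(b - 25922\right) \left(-28689 + K{\left(L \right)}\right) = \left(-26040 - 25922\right) \left(-28689 + \frac{1}{4 \left(2 + 546\right)}\right) = - 51962 \left(-28689 + \frac{1}{4 \cdot 548}\right) = - 51962 \left(-28689 + \frac{1}{4} \cdot \frac{1}{548}\right) = - 51962 \left(-28689 + \frac{1}{2192}\right) = \left(-51962\right) \left(- \frac{62886287}{2192}\right) = \frac{1633848622547}{1096}$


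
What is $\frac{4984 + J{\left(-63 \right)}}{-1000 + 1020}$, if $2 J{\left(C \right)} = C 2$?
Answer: $\frac{4921}{20} \approx 246.05$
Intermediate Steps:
$J{\left(C \right)} = C$ ($J{\left(C \right)} = \frac{C 2}{2} = \frac{2 C}{2} = C$)
$\frac{4984 + J{\left(-63 \right)}}{-1000 + 1020} = \frac{4984 - 63}{-1000 + 1020} = \frac{4921}{20}$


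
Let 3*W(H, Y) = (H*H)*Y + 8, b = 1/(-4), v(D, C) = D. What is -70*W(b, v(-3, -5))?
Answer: -4375/24 ≈ -182.29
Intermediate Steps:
b = -1/4 ≈ -0.25000
W(H, Y) = 8/3 + Y*H**2/3 (W(H, Y) = ((H*H)*Y + 8)/3 = (H**2*Y + 8)/3 = (Y*H**2 + 8)/3 = (8 + Y*H**2)/3 = 8/3 + Y*H**2/3)
-70*W(b, v(-3, -5)) = -70*(8/3 + (1/3)*(-3)*(-1/4)**2) = -70*(8/3 + (1/3)*(-3)*(1/16)) = -70*(8/3 - 1/16) = -70*125/48 = -4375/24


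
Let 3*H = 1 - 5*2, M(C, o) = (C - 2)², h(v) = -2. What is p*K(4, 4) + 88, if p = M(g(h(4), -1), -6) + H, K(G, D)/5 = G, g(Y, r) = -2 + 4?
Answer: 28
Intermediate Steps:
g(Y, r) = 2
K(G, D) = 5*G
M(C, o) = (-2 + C)²
H = -3 (H = (1 - 5*2)/3 = (1 - 10)/3 = (⅓)*(-9) = -3)
p = -3 (p = (-2 + 2)² - 3 = 0² - 3 = 0 - 3 = -3)
p*K(4, 4) + 88 = -15*4 + 88 = -3*20 + 88 = -60 + 88 = 28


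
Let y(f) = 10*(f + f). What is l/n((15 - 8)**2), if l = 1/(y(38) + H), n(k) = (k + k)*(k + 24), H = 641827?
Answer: 1/4597067398 ≈ 2.1753e-10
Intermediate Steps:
y(f) = 20*f (y(f) = 10*(2*f) = 20*f)
n(k) = 2*k*(24 + k) (n(k) = (2*k)*(24 + k) = 2*k*(24 + k))
l = 1/642587 (l = 1/(20*38 + 641827) = 1/(760 + 641827) = 1/642587 ≈ 1.5562e-6)
l/n((15 - 8)**2) = 1/(642587*((2*(15 - 8)**2*(24 + (15 - 8)**2)))) = 1/(642587*((2*7**2*(24 + 7**2)))) = 1/(642587*((2*49*(24 + 49)))) = 1/(642587*((2*49*73))) = (1/642587)/7154 = (1/642587)*(1/7154) = 1/4597067398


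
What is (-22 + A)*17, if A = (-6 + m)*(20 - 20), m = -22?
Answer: -374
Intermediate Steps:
A = 0 (A = (-6 - 22)*(20 - 20) = -28*0 = 0)
(-22 + A)*17 = (-22 + 0)*17 = -22*17 = -374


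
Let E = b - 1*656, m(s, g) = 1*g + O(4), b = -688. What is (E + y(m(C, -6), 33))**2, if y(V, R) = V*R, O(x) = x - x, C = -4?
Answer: 2377764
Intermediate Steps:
O(x) = 0
m(s, g) = g (m(s, g) = 1*g + 0 = g + 0 = g)
E = -1344 (E = -688 - 1*656 = -688 - 656 = -1344)
y(V, R) = R*V
(E + y(m(C, -6), 33))**2 = (-1344 + 33*(-6))**2 = (-1344 - 198)**2 = (-1542)**2 = 2377764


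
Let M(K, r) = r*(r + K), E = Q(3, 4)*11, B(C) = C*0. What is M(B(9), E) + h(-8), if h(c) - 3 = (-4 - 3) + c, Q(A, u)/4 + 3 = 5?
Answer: 7732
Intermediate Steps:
Q(A, u) = 8 (Q(A, u) = -12 + 4*5 = -12 + 20 = 8)
B(C) = 0
E = 88 (E = 8*11 = 88)
M(K, r) = r*(K + r)
h(c) = -4 + c (h(c) = 3 + ((-4 - 3) + c) = 3 + (-7 + c) = -4 + c)
M(B(9), E) + h(-8) = 88*(0 + 88) + (-4 - 8) = 88*88 - 12 = 7744 - 12 = 7732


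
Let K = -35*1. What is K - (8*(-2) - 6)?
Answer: -13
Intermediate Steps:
K = -35
K - (8*(-2) - 6) = -35 - (8*(-2) - 6) = -35 - (-16 - 6) = -35 - 1*(-22) = -35 + 22 = -13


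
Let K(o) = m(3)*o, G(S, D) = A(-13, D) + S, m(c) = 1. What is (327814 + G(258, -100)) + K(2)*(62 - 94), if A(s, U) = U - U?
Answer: 328008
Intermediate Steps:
A(s, U) = 0
G(S, D) = S (G(S, D) = 0 + S = S)
K(o) = o (K(o) = 1*o = o)
(327814 + G(258, -100)) + K(2)*(62 - 94) = (327814 + 258) + 2*(62 - 94) = 328072 + 2*(-32) = 328072 - 64 = 328008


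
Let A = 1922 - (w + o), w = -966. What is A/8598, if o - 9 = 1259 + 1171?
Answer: 449/8598 ≈ 0.052221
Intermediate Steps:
o = 2439 (o = 9 + (1259 + 1171) = 9 + 2430 = 2439)
A = 449 (A = 1922 - (-966 + 2439) = 1922 - 1*1473 = 1922 - 1473 = 449)
A/8598 = 449/8598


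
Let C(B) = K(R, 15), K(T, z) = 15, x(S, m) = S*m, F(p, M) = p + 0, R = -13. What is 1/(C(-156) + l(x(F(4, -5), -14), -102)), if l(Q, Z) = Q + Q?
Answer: -1/97 ≈ -0.010309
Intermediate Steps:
F(p, M) = p
C(B) = 15
l(Q, Z) = 2*Q
1/(C(-156) + l(x(F(4, -5), -14), -102)) = 1/(15 + 2*(4*(-14))) = 1/(15 + 2*(-56)) = 1/(15 - 112) = 1/(-97) = -1/97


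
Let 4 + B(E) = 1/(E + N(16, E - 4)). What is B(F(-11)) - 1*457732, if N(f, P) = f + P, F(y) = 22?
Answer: -25633215/56 ≈ -4.5774e+5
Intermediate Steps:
N(f, P) = P + f
B(E) = -4 + 1/(12 + 2*E) (B(E) = -4 + 1/(E + ((E - 4) + 16)) = -4 + 1/(E + ((-4 + E) + 16)) = -4 + 1/(E + (12 + E)) = -4 + 1/(12 + 2*E))
B(F(-11)) - 1*457732 = (-47 - 8*22)/(2*(6 + 22)) - 1*457732 = (½)*(-47 - 176)/28 - 457732 = (½)*(1/28)*(-223) - 457732 = -223/56 - 457732 = -25633215/56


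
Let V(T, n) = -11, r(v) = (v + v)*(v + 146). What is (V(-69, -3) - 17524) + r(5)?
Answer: -16025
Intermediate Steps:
r(v) = 2*v*(146 + v) (r(v) = (2*v)*(146 + v) = 2*v*(146 + v))
(V(-69, -3) - 17524) + r(5) = (-11 - 17524) + 2*5*(146 + 5) = -17535 + 2*5*151 = -17535 + 1510 = -16025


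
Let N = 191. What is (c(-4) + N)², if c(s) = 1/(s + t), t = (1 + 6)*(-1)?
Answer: 4410000/121 ≈ 36446.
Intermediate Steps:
t = -7 (t = 7*(-1) = -7)
c(s) = 1/(-7 + s) (c(s) = 1/(s - 7) = 1/(-7 + s))
(c(-4) + N)² = (1/(-7 - 4) + 191)² = (1/(-11) + 191)² = (-1/11 + 191)² = (2100/11)² = 4410000/121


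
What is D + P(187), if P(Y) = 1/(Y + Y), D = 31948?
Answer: 11948553/374 ≈ 31948.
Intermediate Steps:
P(Y) = 1/(2*Y)
D + P(187) = 31948 + (½)/187 = 31948 + (½)*(1/187) = 31948 + 1/374 = 11948553/374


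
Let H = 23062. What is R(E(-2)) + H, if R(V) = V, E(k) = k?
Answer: 23060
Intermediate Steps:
R(E(-2)) + H = -2 + 23062 = 23060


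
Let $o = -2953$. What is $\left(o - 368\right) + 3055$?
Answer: $-266$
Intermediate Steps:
$\left(o - 368\right) + 3055 = \left(-2953 - 368\right) + 3055 = -3321 + 3055 = -266$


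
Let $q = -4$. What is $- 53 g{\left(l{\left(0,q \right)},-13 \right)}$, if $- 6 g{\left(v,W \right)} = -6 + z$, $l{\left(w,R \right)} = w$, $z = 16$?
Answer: $\frac{265}{3} \approx 88.333$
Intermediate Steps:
$g{\left(v,W \right)} = - \frac{5}{3}$ ($g{\left(v,W \right)} = - \frac{-6 + 16}{6} = \left(- \frac{1}{6}\right) 10 = - \frac{5}{3}$)
$- 53 g{\left(l{\left(0,q \right)},-13 \right)} = \left(-53\right) \left(- \frac{5}{3}\right) = \frac{265}{3}$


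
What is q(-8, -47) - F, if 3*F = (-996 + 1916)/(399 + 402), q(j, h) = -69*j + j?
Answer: 1306312/2403 ≈ 543.62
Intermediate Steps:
q(j, h) = -68*j
F = 920/2403 (F = ((-996 + 1916)/(399 + 402))/3 = (920/801)/3 = (920*(1/801))/3 = (⅓)*(920/801) = 920/2403 ≈ 0.38285)
q(-8, -47) - F = -68*(-8) - 1*920/2403 = 544 - 920/2403 = 1306312/2403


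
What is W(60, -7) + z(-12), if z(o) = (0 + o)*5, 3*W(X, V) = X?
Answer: -40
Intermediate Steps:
W(X, V) = X/3
z(o) = 5*o (z(o) = o*5 = 5*o)
W(60, -7) + z(-12) = (1/3)*60 + 5*(-12) = 20 - 60 = -40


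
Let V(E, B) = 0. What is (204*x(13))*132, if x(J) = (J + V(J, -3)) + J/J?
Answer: 376992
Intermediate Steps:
x(J) = 1 + J (x(J) = (J + 0) + J/J = J + 1 = 1 + J)
(204*x(13))*132 = (204*(1 + 13))*132 = (204*14)*132 = 2856*132 = 376992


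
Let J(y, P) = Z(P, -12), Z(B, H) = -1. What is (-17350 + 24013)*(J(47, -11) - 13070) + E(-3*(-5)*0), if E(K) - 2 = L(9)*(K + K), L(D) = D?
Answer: -87092071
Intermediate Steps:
J(y, P) = -1
E(K) = 2 + 18*K (E(K) = 2 + 9*(K + K) = 2 + 9*(2*K) = 2 + 18*K)
(-17350 + 24013)*(J(47, -11) - 13070) + E(-3*(-5)*0) = (-17350 + 24013)*(-1 - 13070) + (2 + 18*(-3*(-5)*0)) = 6663*(-13071) + (2 + 18*(15*0)) = -87092073 + (2 + 18*0) = -87092073 + (2 + 0) = -87092073 + 2 = -87092071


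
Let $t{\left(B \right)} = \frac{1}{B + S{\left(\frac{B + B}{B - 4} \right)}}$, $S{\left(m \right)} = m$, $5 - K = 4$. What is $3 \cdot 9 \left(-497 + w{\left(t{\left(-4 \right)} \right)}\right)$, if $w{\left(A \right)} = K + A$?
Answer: $-13401$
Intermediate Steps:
$K = 1$ ($K = 5 - 4 = 1$)
$t{\left(B \right)} = \frac{1}{B + \frac{2 B}{-4 + B}}$ ($t{\left(B \right)} = \frac{1}{B + \frac{B + B}{B - 4}} = \frac{1}{B + \frac{2 B}{-4 + B}}$)
$w{\left(A \right)} = 1 + A$
$3 \cdot 9 \left(-497 + w{\left(t{\left(-4 \right)} \right)}\right) = 3 \cdot 9 \left(-497 + \left(1 + \frac{-4 - 4}{\left(-4\right) \left(-2 - 4\right)}\right)\right) = 27 \left(-497 + \left(1 - \frac{1}{4} \frac{1}{-6} \left(-8\right)\right)\right) = 27 \left(-497 + \left(1 - \left(- \frac{1}{24}\right) \left(-8\right)\right)\right) = 27 \left(-497 + \left(1 - \frac{1}{3}\right)\right) = 27 \left(-497 + \frac{2}{3}\right) = 27 \left(- \frac{1489}{3}\right) = -13401$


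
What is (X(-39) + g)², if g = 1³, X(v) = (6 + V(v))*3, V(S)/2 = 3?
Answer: 1369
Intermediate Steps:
V(S) = 6 (V(S) = 2*3 = 6)
X(v) = 36 (X(v) = (6 + 6)*3 = 12*3 = 36)
g = 1
(X(-39) + g)² = (36 + 1)² = 37² = 1369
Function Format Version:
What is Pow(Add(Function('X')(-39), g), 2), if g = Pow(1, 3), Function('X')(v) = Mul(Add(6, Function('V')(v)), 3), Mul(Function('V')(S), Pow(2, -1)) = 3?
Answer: 1369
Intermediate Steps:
Function('V')(S) = 6 (Function('V')(S) = Mul(2, 3) = 6)
Function('X')(v) = 36 (Function('X')(v) = Mul(Add(6, 6), 3) = Mul(12, 3) = 36)
g = 1
Pow(Add(Function('X')(-39), g), 2) = Pow(Add(36, 1), 2) = Pow(37, 2) = 1369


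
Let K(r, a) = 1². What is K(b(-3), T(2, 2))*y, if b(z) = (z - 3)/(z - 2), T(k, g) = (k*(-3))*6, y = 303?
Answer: 303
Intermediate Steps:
T(k, g) = -18*k (T(k, g) = -3*k*6 = -18*k)
b(z) = (-3 + z)/(-2 + z)
K(r, a) = 1
K(b(-3), T(2, 2))*y = 1*303 = 303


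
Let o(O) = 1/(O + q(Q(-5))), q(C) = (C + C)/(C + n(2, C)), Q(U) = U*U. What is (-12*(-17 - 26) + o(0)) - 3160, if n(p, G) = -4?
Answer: -132179/50 ≈ -2643.6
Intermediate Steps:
Q(U) = U**2
q(C) = 2*C/(-4 + C) (q(C) = (C + C)/(C - 4) = (2*C)/(-4 + C) = 2*C/(-4 + C))
o(O) = 1/(50/21 + O) (o(O) = 1/(O + 2*(-5)**2/(-4 + (-5)**2)) = 1/(O + 2*25/(-4 + 25)) = 1/(O + 2*25/21) = 1/(O + 2*25*(1/21)) = 1/(O + 50/21) = 1/(50/21 + O))
(-12*(-17 - 26) + o(0)) - 3160 = (-12*(-17 - 26) + 21/(50 + 21*0)) - 3160 = (-12*(-43) + 21/(50 + 0)) - 3160 = (516 + 21/50) - 3160 = 25821/50 - 3160 = -132179/50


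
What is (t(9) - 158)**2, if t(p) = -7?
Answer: 27225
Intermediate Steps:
(t(9) - 158)**2 = (-7 - 158)**2 = (-165)**2 = 27225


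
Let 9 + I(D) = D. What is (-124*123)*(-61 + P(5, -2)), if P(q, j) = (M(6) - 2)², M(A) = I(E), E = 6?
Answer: 549072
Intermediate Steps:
I(D) = -9 + D
M(A) = -3 (M(A) = -9 + 6 = -3)
P(q, j) = 25 (P(q, j) = (-3 - 2)² = (-5)² = 25)
(-124*123)*(-61 + P(5, -2)) = (-124*123)*(-61 + 25) = -15252*(-36) = 549072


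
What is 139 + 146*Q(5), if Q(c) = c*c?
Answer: 3789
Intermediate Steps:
Q(c) = c**2
139 + 146*Q(5) = 139 + 146*5**2 = 139 + 146*25 = 139 + 3650 = 3789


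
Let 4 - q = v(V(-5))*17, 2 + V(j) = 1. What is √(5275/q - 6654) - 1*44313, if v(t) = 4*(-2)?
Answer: -44313 + I*√1296799/14 ≈ -44313.0 + 81.341*I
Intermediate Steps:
V(j) = -1 (V(j) = -2 + 1 = -1)
v(t) = -8
q = 140 (q = 4 - (-8)*17 = 4 - 1*(-136) = 4 + 136 = 140)
√(5275/q - 6654) - 1*44313 = √(5275/140 - 6654) - 1*44313 = √(5275*(1/140) - 6654) - 44313 = √(1055/28 - 6654) - 44313 = √(-185257/28) - 44313 = I*√1296799/14 - 44313 = -44313 + I*√1296799/14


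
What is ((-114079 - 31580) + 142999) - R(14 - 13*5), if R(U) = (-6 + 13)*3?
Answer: -2681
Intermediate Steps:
R(U) = 21 (R(U) = 7*3 = 21)
((-114079 - 31580) + 142999) - R(14 - 13*5) = ((-114079 - 31580) + 142999) - 1*21 = (-145659 + 142999) - 21 = -2660 - 21 = -2681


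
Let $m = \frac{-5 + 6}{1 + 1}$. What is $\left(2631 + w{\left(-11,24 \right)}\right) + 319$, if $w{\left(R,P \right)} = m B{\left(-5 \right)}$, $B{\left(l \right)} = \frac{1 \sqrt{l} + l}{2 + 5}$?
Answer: $\frac{41295}{14} + \frac{i \sqrt{5}}{14} \approx 2949.6 + 0.15972 i$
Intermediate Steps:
$m = \frac{1}{2}$ ($m = 1 \cdot \frac{1}{2} = \frac{1}{2} \approx 0.5$)
$B{\left(l \right)} = \frac{l}{7} + \frac{\sqrt{l}}{7}$ ($B{\left(l \right)} = \frac{\sqrt{l} + l}{7} = \left(l + \sqrt{l}\right) \frac{1}{7} = \frac{l}{7} + \frac{\sqrt{l}}{7}$)
$w{\left(R,P \right)} = - \frac{5}{14} + \frac{i \sqrt{5}}{14}$ ($w{\left(R,P \right)} = \frac{\frac{1}{7} \left(-5\right) + \frac{\sqrt{-5}}{7}}{2} = \frac{- \frac{5}{7} + \frac{i \sqrt{5}}{7}}{2} = - \frac{5}{14} + \frac{i \sqrt{5}}{14}$)
$\left(2631 + w{\left(-11,24 \right)}\right) + 319 = \left(2631 - \left(\frac{5}{14} - \frac{i \sqrt{5}}{14}\right)\right) + 319 = \left(\frac{36829}{14} + \frac{i \sqrt{5}}{14}\right) + 319 = \frac{41295}{14} + \frac{i \sqrt{5}}{14}$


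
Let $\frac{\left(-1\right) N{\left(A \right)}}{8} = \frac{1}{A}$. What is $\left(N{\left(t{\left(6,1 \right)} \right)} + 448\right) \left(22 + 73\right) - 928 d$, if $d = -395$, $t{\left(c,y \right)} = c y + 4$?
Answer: $409044$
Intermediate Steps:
$t{\left(c,y \right)} = 4 + c y$
$N{\left(A \right)} = - \frac{8}{A}$
$\left(N{\left(t{\left(6,1 \right)} \right)} + 448\right) \left(22 + 73\right) - 928 d = \left(- \frac{8}{4 + 6 \cdot 1} + 448\right) \left(22 + 73\right) - -366560 = \left(- \frac{8}{4 + 6} + 448\right) 95 + 366560 = \left(- \frac{8}{10} + 448\right) 95 + 366560 = \left(\left(-8\right) \frac{1}{10} + 448\right) 95 + 366560 = \left(- \frac{4}{5} + 448\right) 95 + 366560 = \frac{2236}{5} \cdot 95 + 366560 = 42484 + 366560 = 409044$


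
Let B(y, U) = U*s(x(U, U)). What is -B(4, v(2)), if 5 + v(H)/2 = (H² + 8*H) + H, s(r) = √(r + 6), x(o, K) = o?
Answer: -68*√10 ≈ -215.03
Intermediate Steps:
s(r) = √(6 + r)
v(H) = -10 + 2*H² + 18*H (v(H) = -10 + 2*((H² + 8*H) + H) = -10 + 2*(H² + 9*H) = -10 + (2*H² + 18*H) = -10 + 2*H² + 18*H)
B(y, U) = U*√(6 + U)
-B(4, v(2)) = -(-10 + 2*2² + 18*2)*√(6 + (-10 + 2*2² + 18*2)) = -(-10 + 2*4 + 36)*√(6 + (-10 + 2*4 + 36)) = -(-10 + 8 + 36)*√(6 + (-10 + 8 + 36)) = -34*√(6 + 34) = -34*√40 = -34*2*√10 = -68*√10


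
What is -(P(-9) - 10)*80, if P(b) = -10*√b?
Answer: 800 + 2400*I ≈ 800.0 + 2400.0*I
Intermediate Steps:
-(P(-9) - 10)*80 = -(-30*I - 10)*80 = -(-10 - 30*I)*80 = -(-800 - 2400*I) = 800 + 2400*I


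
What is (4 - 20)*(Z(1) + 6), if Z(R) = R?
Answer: -112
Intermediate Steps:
(4 - 20)*(Z(1) + 6) = (4 - 20)*(1 + 6) = -16*7 = -112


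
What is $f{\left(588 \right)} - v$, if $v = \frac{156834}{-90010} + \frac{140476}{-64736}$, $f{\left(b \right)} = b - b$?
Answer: $\frac{407090189}{104051560} \approx 3.9124$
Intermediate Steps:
$f{\left(b \right)} = 0$
$v = - \frac{407090189}{104051560}$ ($v = 156834 \left(- \frac{1}{90010}\right) + 140476 \left(- \frac{1}{64736}\right) = - \frac{78417}{45005} - \frac{5017}{2312} = - \frac{407090189}{104051560} \approx -3.9124$)
$f{\left(588 \right)} - v = 0 - - \frac{407090189}{104051560} = 0 + \frac{407090189}{104051560} = \frac{407090189}{104051560}$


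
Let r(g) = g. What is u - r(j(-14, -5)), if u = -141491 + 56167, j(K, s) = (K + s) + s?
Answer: -85300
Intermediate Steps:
j(K, s) = K + 2*s
u = -85324
u - r(j(-14, -5)) = -85324 - (-14 + 2*(-5)) = -85324 - (-14 - 10) = -85324 - 1*(-24) = -85324 + 24 = -85300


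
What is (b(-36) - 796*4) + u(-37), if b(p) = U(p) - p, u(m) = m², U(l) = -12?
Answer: -1791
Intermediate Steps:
b(p) = -12 - p
(b(-36) - 796*4) + u(-37) = ((-12 - 1*(-36)) - 796*4) + (-37)² = ((-12 + 36) - 3184) + 1369 = (24 - 3184) + 1369 = -3160 + 1369 = -1791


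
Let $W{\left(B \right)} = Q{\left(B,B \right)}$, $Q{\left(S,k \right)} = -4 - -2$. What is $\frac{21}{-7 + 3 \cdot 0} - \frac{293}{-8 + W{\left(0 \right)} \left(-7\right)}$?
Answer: $- \frac{311}{6} \approx -51.833$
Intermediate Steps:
$Q{\left(S,k \right)} = -2$ ($Q{\left(S,k \right)} = -4 + 2 = -2$)
$W{\left(B \right)} = -2$
$\frac{21}{-7 + 3 \cdot 0} - \frac{293}{-8 + W{\left(0 \right)} \left(-7\right)} = \frac{21}{-7 + 3 \cdot 0} - \frac{293}{-8 - -14} = \frac{21}{-7 + 0} - \frac{293}{-8 + 14} = \frac{21}{-7} - \frac{293}{6} = 21 \left(- \frac{1}{7}\right) - \frac{293}{6} = -3 - \frac{293}{6} = - \frac{311}{6}$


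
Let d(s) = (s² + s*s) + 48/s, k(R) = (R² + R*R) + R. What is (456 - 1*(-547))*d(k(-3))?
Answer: 2272798/5 ≈ 4.5456e+5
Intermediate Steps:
k(R) = R + 2*R² (k(R) = (R² + R²) + R = 2*R² + R = R + 2*R²)
d(s) = 2*s² + 48/s (d(s) = (s² + s²) + 48/s = 2*s² + 48/s)
(456 - 1*(-547))*d(k(-3)) = (456 - 1*(-547))*(2*(24 + (-3*(1 + 2*(-3)))³)/((-3*(1 + 2*(-3))))) = (456 + 547)*(2*(24 + (-3*(1 - 6))³)/((-3*(1 - 6)))) = 1003*(2*(24 + (-3*(-5))³)/((-3*(-5)))) = 1003*(2*(24 + 15³)/15) = 1003*(2*(1/15)*(24 + 3375)) = 1003*(2*(1/15)*3399) = 1003*(2266/5) = 2272798/5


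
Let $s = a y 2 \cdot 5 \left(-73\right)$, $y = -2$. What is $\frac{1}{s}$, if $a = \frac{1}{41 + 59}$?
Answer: $\frac{5}{73} \approx 0.068493$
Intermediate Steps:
$a = \frac{1}{100} \approx 0.01$
$s = \frac{73}{5}$ ($s = \frac{\left(-2\right) 2 \cdot 5}{100} \left(-73\right) = \frac{\left(-4\right) 5}{100} \left(-73\right) = \frac{1}{100} \left(-20\right) \left(-73\right) = \left(- \frac{1}{5}\right) \left(-73\right) = \frac{73}{5} \approx 14.6$)
$\frac{1}{s} = \frac{1}{\frac{73}{5}} = \frac{5}{73}$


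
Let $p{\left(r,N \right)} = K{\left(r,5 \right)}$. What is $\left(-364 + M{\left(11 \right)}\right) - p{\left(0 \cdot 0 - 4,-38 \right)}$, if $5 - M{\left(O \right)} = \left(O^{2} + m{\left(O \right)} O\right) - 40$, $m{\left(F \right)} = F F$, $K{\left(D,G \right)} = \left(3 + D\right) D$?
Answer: $-1775$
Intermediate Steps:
$K{\left(D,G \right)} = D \left(3 + D\right)$
$p{\left(r,N \right)} = r \left(3 + r\right)$
$m{\left(F \right)} = F^{2}$
$M{\left(O \right)} = 45 - O^{2} - O^{3}$ ($M{\left(O \right)} = 5 - \left(\left(O^{2} + O^{2} O\right) - 40\right) = 5 - \left(\left(O^{2} + O^{3}\right) - 40\right) = 5 - \left(-40 + O^{2} + O^{3}\right) = 45 - O^{2} - O^{3}$)
$\left(-364 + M{\left(11 \right)}\right) - p{\left(0 \cdot 0 - 4,-38 \right)} = \left(-364 - 1407\right) - \left(0 \cdot 0 - 4\right) \left(3 + \left(0 \cdot 0 - 4\right)\right) = \left(-364 - 1407\right) - \left(0 - 4\right) \left(3 + \left(0 - 4\right)\right) = \left(-364 - 1407\right) - - 4 \left(3 - 4\right) = \left(-364 - 1407\right) - \left(-4\right) \left(-1\right) = -1771 - 4 = -1775$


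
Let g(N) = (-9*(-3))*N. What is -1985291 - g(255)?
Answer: -1992176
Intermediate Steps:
g(N) = 27*N
-1985291 - g(255) = -1985291 - 27*255 = -1985291 - 1*6885 = -1985291 - 6885 = -1992176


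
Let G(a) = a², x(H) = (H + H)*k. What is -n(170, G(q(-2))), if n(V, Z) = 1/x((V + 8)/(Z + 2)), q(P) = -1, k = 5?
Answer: -3/1780 ≈ -0.0016854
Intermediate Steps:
x(H) = 10*H (x(H) = (H + H)*5 = (2*H)*5 = 10*H)
n(V, Z) = (2 + Z)/(10*(8 + V)) (n(V, Z) = 1/(10*((V + 8)/(Z + 2))) = 1/(10*((8 + V)/(2 + Z))) = 1/(10*(8 + V)/(2 + Z)) = (2 + Z)/(10*(8 + V)))
-n(170, G(q(-2))) = -(2 + (-1)²)/(10*(8 + 170)) = -(2 + 1)/(10*178) = -3/(10*178) = -1*3/1780 = -3/1780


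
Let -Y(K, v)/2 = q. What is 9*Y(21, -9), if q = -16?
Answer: 288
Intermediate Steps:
Y(K, v) = 32 (Y(K, v) = -2*(-16) = 32)
9*Y(21, -9) = 9*32 = 288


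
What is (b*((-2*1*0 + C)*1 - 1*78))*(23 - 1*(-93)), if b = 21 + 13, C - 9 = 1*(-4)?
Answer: -287912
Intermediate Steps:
C = 5 (C = 9 + 1*(-4) = 9 - 4 = 5)
b = 34
(b*((-2*1*0 + C)*1 - 1*78))*(23 - 1*(-93)) = (34*((-2*1*0 + 5)*1 - 1*78))*(23 - 1*(-93)) = (34*((-2*0 + 5)*1 - 78))*(23 + 93) = (34*((0 + 5)*1 - 78))*116 = (34*(5*1 - 78))*116 = (34*(5 - 78))*116 = (34*(-73))*116 = -2482*116 = -287912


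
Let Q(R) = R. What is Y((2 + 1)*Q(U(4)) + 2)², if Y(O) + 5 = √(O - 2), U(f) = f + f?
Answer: 49 - 20*√6 ≈ 0.010205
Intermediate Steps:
U(f) = 2*f
Y(O) = -5 + √(-2 + O) (Y(O) = -5 + √(O - 2) = -5 + √(-2 + O))
Y((2 + 1)*Q(U(4)) + 2)² = (-5 + √(-2 + ((2 + 1)*(2*4) + 2)))² = (-5 + √(-2 + (3*8 + 2)))² = (-5 + √(-2 + (24 + 2)))² = (-5 + √(-2 + 26))² = (-5 + √24)² = (-5 + 2*√6)²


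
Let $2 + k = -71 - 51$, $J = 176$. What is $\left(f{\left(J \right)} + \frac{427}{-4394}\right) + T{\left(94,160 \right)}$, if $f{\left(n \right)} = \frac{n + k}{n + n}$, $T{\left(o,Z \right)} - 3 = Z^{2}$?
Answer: $\frac{4949991381}{193336} \approx 25603.0$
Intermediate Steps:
$T{\left(o,Z \right)} = 3 + Z^{2}$
$k = -124$ ($k = -2 - 122 = -124$)
$f{\left(n \right)} = \frac{-124 + n}{2 n}$ ($f{\left(n \right)} = \frac{n - 124}{n + n} = \frac{-124 + n}{2 n}$)
$\left(f{\left(J \right)} + \frac{427}{-4394}\right) + T{\left(94,160 \right)} = \left(\frac{-124 + 176}{2 \cdot 176} + \frac{427}{-4394}\right) + \left(3 + 160^{2}\right) = \left(\frac{1}{2} \cdot \frac{1}{176} \cdot 52 + 427 \left(- \frac{1}{4394}\right)\right) + \left(3 + 25600\right) = \left(\frac{13}{88} - \frac{427}{4394}\right) + 25603 = \frac{9773}{193336} + 25603 = \frac{4949991381}{193336}$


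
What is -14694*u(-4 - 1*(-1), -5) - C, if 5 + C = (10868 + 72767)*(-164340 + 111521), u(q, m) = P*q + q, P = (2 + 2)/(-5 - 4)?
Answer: 4417541560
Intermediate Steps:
P = -4/9 (P = 4/(-9) = 4*(-⅑) = -4/9 ≈ -0.44444)
u(q, m) = 5*q/9 (u(q, m) = -4*q/9 + q = 5*q/9)
C = -4417517070 (C = -5 + (10868 + 72767)*(-164340 + 111521) = -5 + 83635*(-52819) = -5 - 4417517065 = -4417517070)
-14694*u(-4 - 1*(-1), -5) - C = -24490*(-4 - 1*(-1))/3 - 1*(-4417517070) = -24490*(-4 + 1)/3 + 4417517070 = -24490*(-3)/3 + 4417517070 = -14694*(-5/3) + 4417517070 = 24490 + 4417517070 = 4417541560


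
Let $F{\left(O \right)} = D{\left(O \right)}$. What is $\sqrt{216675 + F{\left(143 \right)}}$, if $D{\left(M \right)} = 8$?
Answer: $\sqrt{216683} \approx 465.49$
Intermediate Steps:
$F{\left(O \right)} = 8$
$\sqrt{216675 + F{\left(143 \right)}} = \sqrt{216675 + 8} = \sqrt{216683}$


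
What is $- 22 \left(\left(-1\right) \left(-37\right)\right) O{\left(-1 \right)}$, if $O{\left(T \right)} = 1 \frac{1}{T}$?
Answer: $814$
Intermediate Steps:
$O{\left(T \right)} = \frac{1}{T}$
$- 22 \left(\left(-1\right) \left(-37\right)\right) O{\left(-1 \right)} = \frac{\left(-22\right) \left(\left(-1\right) \left(-37\right)\right)}{-1} = \left(-22\right) 37 \left(-1\right) = \left(-814\right) \left(-1\right) = 814$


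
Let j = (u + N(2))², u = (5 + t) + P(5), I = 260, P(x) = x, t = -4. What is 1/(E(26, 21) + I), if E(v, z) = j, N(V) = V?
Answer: 1/324 ≈ 0.0030864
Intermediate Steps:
u = 6 (u = (5 - 4) + 5 = 1 + 5 = 6)
j = 64 (j = (6 + 2)² = 8² = 64)
E(v, z) = 64
1/(E(26, 21) + I) = 1/(64 + 260) = 1/324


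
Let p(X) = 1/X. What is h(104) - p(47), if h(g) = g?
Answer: 4887/47 ≈ 103.98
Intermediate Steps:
h(104) - p(47) = 104 - 1/47 = 4887/47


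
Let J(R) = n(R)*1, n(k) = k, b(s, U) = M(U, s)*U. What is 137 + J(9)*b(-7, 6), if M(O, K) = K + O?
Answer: 83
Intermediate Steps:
b(s, U) = U*(U + s) (b(s, U) = (s + U)*U = (U + s)*U = U*(U + s))
J(R) = R (J(R) = R*1 = R)
137 + J(9)*b(-7, 6) = 137 + 9*(6*(6 - 7)) = 137 + 9*(6*(-1)) = 137 + 9*(-6) = 137 - 54 = 83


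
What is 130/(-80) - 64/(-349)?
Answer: -4025/2792 ≈ -1.4416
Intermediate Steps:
130/(-80) - 64/(-349) = 130*(-1/80) - 64*(-1/349) = -13/8 + 64/349 = -4025/2792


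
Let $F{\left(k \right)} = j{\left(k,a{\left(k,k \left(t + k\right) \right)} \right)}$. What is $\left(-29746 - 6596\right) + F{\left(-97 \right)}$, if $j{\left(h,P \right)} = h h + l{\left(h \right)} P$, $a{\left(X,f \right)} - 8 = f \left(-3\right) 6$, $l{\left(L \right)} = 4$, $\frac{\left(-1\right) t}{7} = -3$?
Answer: $-557685$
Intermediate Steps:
$t = 21$ ($t = \left(-7\right) \left(-3\right) = 21$)
$a{\left(X,f \right)} = 8 - 18 f$ ($a{\left(X,f \right)} = 8 + f \left(-3\right) 6 = 8 + - 3 f 6 = 8 - 18 f$)
$j{\left(h,P \right)} = h^{2} + 4 P$ ($j{\left(h,P \right)} = h h + 4 P = h^{2} + 4 P$)
$F{\left(k \right)} = 32 + k^{2} - 72 k \left(21 + k\right)$ ($F{\left(k \right)} = k^{2} + 4 \left(8 - 18 k \left(21 + k\right)\right) = k^{2} - \left(-32 + 72 k \left(21 + k\right)\right) = 32 + k^{2} - 72 k \left(21 + k\right)$)
$\left(-29746 - 6596\right) + F{\left(-97 \right)} = \left(-29746 - 6596\right) - \left(-146696 + 668039\right) = -36342 + \left(32 + 146664 - 668039\right) = -36342 - 521343 = -557685$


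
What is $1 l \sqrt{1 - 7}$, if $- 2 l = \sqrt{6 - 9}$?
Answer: $\frac{3 \sqrt{2}}{2} \approx 2.1213$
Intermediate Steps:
$l = - \frac{i \sqrt{3}}{2}$ ($l = - \frac{\sqrt{6 - 9}}{2} = - \frac{\sqrt{-3}}{2} = - \frac{i \sqrt{3}}{2} \approx - 0.86602 i$)
$1 l \sqrt{1 - 7} = 1 \left(- \frac{i \sqrt{3}}{2}\right) \sqrt{1 - 7} = - \frac{i \sqrt{3}}{2} \sqrt{1 - 7} = - \frac{i \sqrt{3}}{2} \sqrt{-6} = - \frac{i \sqrt{3}}{2} i \sqrt{6} = \frac{3 \sqrt{2}}{2}$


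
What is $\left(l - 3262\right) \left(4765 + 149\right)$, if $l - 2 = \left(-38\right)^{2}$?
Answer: $-8923824$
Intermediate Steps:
$l = 1446$ ($l = 2 + \left(-38\right)^{2} = 2 + 1444 = 1446$)
$\left(l - 3262\right) \left(4765 + 149\right) = \left(1446 - 3262\right) \left(4765 + 149\right) = \left(-1816\right) 4914 = -8923824$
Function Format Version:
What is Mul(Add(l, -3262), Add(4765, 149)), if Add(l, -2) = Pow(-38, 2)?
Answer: -8923824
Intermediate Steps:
l = 1446 (l = Add(2, Pow(-38, 2)) = Add(2, 1444) = 1446)
Mul(Add(l, -3262), Add(4765, 149)) = Mul(Add(1446, -3262), Add(4765, 149)) = Mul(-1816, 4914) = -8923824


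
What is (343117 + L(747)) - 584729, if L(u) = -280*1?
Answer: -241892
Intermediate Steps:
L(u) = -280
(343117 + L(747)) - 584729 = (343117 - 280) - 584729 = 342837 - 584729 = -241892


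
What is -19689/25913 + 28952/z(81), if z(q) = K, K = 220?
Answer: 16952309/129565 ≈ 130.84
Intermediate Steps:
z(q) = 220
-19689/25913 + 28952/z(81) = -19689/25913 + 28952/220 = -19689*1/25913 + 28952*(1/220) = -19689/25913 + 658/5 = 16952309/129565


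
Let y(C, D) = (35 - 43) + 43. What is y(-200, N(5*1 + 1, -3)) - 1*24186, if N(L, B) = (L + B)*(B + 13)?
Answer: -24151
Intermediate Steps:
N(L, B) = (13 + B)*(B + L) (N(L, B) = (B + L)*(13 + B) = (13 + B)*(B + L))
y(C, D) = 35 (y(C, D) = -8 + 43 = 35)
y(-200, N(5*1 + 1, -3)) - 1*24186 = 35 - 1*24186 = 35 - 24186 = -24151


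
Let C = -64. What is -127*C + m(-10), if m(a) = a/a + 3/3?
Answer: 8130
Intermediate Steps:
m(a) = 2 (m(a) = 1 + 3*(⅓) = 1 + 1 = 2)
-127*C + m(-10) = -127*(-64) + 2 = 8128 + 2 = 8130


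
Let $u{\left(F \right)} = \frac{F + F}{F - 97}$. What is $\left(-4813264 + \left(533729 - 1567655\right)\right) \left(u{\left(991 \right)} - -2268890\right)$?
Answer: $- \frac{5930189815402990}{447} \approx -1.3267 \cdot 10^{13}$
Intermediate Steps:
$u{\left(F \right)} = \frac{2 F}{-97 + F}$
$\left(-4813264 + \left(533729 - 1567655\right)\right) \left(u{\left(991 \right)} - -2268890\right) = \left(-4813264 + \left(533729 - 1567655\right)\right) \left(2 \cdot 991 \frac{1}{-97 + 991} - -2268890\right) = \left(-4813264 - 1033926\right) \left(2 \cdot 991 \cdot \frac{1}{894} + 2268890\right) = - 5847190 \left(2 \cdot 991 \cdot \frac{1}{894} + 2268890\right) = - 5847190 \left(\frac{991}{447} + 2268890\right) = \left(-5847190\right) \frac{1014194821}{447} = - \frac{5930189815402990}{447}$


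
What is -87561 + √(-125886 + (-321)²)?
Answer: -87561 + I*√22845 ≈ -87561.0 + 151.15*I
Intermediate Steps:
-87561 + √(-125886 + (-321)²) = -87561 + √(-125886 + 103041) = -87561 + √(-22845) = -87561 + I*√22845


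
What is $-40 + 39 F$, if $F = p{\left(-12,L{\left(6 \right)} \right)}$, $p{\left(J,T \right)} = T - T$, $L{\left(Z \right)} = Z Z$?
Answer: $-40$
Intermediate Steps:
$L{\left(Z \right)} = Z^{2}$
$p{\left(J,T \right)} = 0$
$F = 0$
$-40 + 39 F = -40 + 39 \cdot 0 = -40 + 0 = -40$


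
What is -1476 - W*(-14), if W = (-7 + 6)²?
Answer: -1462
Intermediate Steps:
W = 1 (W = (-1)² = 1)
-1476 - W*(-14) = -1476 - (-14) = -1476 - 1*(-14) = -1476 + 14 = -1462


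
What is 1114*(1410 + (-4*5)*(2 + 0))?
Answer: 1526180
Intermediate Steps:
1114*(1410 + (-4*5)*(2 + 0)) = 1114*(1410 - 20*2) = 1114*(1410 - 40) = 1114*1370 = 1526180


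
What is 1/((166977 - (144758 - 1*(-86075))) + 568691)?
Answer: 1/504835 ≈ 1.9808e-6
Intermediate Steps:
1/((166977 - (144758 - 1*(-86075))) + 568691) = 1/((166977 - (144758 + 86075)) + 568691) = 1/((166977 - 1*230833) + 568691) = 1/((166977 - 230833) + 568691) = 1/(-63856 + 568691) = 1/504835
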